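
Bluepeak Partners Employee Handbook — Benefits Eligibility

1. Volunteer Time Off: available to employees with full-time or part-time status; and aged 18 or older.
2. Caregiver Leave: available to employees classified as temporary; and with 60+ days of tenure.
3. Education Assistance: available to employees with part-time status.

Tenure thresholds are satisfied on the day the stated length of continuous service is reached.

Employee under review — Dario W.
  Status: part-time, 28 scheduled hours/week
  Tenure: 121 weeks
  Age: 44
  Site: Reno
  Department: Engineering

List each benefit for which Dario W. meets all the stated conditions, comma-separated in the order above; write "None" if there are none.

Volunteer Time Off, Education Assistance

Volunteer Time Off — status part-time ✓; age 44 ≥ 18 ✓ → eligible.
Caregiver Leave — status part-time ✗ (requires temporary) → not eligible.
Education Assistance — status part-time ✓ → eligible.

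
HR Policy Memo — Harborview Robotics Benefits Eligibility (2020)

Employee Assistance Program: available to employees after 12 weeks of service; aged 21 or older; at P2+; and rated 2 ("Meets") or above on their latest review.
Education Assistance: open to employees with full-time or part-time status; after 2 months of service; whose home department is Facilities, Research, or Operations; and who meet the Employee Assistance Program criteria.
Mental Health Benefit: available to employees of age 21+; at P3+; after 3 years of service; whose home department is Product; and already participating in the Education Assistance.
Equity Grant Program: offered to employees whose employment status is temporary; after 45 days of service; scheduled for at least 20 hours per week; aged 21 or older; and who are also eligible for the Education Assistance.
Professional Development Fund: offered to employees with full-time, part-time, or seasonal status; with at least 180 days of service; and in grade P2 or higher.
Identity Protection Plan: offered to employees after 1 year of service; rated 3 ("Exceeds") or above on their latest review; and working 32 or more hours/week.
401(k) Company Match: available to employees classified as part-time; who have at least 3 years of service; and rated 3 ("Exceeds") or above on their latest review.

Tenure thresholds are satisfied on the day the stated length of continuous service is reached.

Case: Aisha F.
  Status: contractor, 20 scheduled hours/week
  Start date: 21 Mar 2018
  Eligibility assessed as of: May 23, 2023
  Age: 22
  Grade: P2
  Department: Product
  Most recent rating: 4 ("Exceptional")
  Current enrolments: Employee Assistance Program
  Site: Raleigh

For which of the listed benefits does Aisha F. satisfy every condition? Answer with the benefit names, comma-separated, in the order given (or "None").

Service from 21 Mar 2018 to May 23, 2023: 1889 days.
Employee Assistance Program — service 1889 days ≥ 12 weeks (≈84 days) ✓; age 22 ≥ 21 ✓; grade P2 ≥ P2 ✓; rating 4 ≥ 2 ✓ → eligible.
Education Assistance — status contractor ✗ (requires full-time or part-time) → not eligible.
Mental Health Benefit — age 22 ≥ 21 ✓; grade P2 < P3 ✗ → not eligible.
Equity Grant Program — status contractor ✗ (requires temporary) → not eligible.
Professional Development Fund — status contractor ✗ (requires full-time, part-time, or seasonal) → not eligible.
Identity Protection Plan — service 1889 days ≥ 1 year (≈365 days) ✓; rating 4 ≥ 3 ✓; 20 hrs/wk < 32 ✗ → not eligible.
401(k) Company Match — status contractor ✗ (requires part-time) → not eligible.

Employee Assistance Program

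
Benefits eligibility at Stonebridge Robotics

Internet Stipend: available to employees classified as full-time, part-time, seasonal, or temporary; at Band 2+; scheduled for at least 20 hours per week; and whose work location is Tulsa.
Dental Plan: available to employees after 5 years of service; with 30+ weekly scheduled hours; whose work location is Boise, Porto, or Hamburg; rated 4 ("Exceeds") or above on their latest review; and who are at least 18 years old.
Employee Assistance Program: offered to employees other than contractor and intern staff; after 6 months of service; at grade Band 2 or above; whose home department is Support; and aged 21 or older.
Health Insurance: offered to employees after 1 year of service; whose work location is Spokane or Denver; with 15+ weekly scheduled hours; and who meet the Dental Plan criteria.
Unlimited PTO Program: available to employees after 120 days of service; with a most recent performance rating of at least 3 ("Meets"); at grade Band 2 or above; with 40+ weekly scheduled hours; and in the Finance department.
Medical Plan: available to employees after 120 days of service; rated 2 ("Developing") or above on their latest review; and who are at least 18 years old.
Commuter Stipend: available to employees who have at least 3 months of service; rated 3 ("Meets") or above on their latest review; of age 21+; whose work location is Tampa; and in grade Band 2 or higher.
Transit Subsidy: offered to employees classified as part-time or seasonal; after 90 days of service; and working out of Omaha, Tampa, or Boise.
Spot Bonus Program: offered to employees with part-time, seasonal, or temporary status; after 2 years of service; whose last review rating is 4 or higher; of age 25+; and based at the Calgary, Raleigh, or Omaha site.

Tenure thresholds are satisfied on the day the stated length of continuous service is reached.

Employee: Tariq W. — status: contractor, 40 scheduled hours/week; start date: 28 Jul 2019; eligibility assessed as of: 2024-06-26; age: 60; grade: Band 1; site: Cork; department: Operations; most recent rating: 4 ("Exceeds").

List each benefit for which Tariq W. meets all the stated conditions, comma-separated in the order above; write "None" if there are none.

Medical Plan

Service from 28 Jul 2019 to 2024-06-26: 1795 days.
Internet Stipend — status contractor ✗ (requires full-time, part-time, seasonal, or temporary) → not eligible.
Dental Plan — service 1795 days < 5 years (≈1825 days) ✗ → not eligible.
Employee Assistance Program — status contractor ✗ (excluded) → not eligible.
Health Insurance — service 1795 days ≥ 1 year (≈365 days) ✓; site Cork ✗ (not Spokane or Denver) → not eligible.
Unlimited PTO Program — service 1795 days ≥ 120 days ✓; rating 4 ≥ 3 ✓; grade Band 1 < Band 2 ✗ → not eligible.
Medical Plan — service 1795 days ≥ 120 days ✓; rating 4 ≥ 2 ✓; age 60 ≥ 18 ✓ → eligible.
Commuter Stipend — service 1795 days ≥ 3 months (≈90 days) ✓; rating 4 ≥ 3 ✓; age 60 ≥ 21 ✓; site Cork ✗ (not Tampa) → not eligible.
Transit Subsidy — status contractor ✗ (requires part-time or seasonal) → not eligible.
Spot Bonus Program — status contractor ✗ (requires part-time, seasonal, or temporary) → not eligible.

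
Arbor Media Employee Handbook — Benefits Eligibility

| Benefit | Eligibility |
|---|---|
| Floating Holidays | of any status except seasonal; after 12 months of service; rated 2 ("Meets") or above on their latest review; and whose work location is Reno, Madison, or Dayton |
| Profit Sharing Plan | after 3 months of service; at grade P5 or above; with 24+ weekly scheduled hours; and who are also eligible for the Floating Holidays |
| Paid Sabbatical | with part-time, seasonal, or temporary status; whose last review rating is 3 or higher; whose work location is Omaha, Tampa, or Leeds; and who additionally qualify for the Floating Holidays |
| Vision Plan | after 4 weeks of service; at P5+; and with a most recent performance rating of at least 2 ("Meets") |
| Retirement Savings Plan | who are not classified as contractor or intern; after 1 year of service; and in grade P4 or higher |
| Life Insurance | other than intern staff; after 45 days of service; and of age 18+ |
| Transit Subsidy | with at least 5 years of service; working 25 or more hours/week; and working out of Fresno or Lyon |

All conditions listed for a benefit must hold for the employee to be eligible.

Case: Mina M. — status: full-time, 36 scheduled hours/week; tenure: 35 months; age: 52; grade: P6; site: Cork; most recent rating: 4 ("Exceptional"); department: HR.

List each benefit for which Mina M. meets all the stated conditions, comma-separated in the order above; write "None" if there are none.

Floating Holidays — status full-time ✓ (not excluded); service 35 months ≥ 12 months ✓; rating 4 ≥ 2 ✓; site Cork ✗ (not Reno, Madison, or Dayton) → not eligible.
Profit Sharing Plan — service 35 months ≥ 3 months ✓; grade P6 ≥ P5 ✓; 36 hrs/wk ≥ 24 ✓; not eligible for Floating Holidays ✗ → not eligible.
Paid Sabbatical — status full-time ✗ (requires part-time, seasonal, or temporary) → not eligible.
Vision Plan — service 35 months ≥ 4 weeks (≈28 days) ✓; grade P6 ≥ P5 ✓; rating 4 ≥ 2 ✓ → eligible.
Retirement Savings Plan — status full-time ✓ (not excluded); service 35 months ≥ 1 year (≈365 days) ✓; grade P6 ≥ P4 ✓ → eligible.
Life Insurance — status full-time ✓ (not excluded); service 35 months ≥ 45 days ✓; age 52 ≥ 18 ✓ → eligible.
Transit Subsidy — service 35 months < 5 years (≈1825 days) ✗ → not eligible.

Vision Plan, Retirement Savings Plan, Life Insurance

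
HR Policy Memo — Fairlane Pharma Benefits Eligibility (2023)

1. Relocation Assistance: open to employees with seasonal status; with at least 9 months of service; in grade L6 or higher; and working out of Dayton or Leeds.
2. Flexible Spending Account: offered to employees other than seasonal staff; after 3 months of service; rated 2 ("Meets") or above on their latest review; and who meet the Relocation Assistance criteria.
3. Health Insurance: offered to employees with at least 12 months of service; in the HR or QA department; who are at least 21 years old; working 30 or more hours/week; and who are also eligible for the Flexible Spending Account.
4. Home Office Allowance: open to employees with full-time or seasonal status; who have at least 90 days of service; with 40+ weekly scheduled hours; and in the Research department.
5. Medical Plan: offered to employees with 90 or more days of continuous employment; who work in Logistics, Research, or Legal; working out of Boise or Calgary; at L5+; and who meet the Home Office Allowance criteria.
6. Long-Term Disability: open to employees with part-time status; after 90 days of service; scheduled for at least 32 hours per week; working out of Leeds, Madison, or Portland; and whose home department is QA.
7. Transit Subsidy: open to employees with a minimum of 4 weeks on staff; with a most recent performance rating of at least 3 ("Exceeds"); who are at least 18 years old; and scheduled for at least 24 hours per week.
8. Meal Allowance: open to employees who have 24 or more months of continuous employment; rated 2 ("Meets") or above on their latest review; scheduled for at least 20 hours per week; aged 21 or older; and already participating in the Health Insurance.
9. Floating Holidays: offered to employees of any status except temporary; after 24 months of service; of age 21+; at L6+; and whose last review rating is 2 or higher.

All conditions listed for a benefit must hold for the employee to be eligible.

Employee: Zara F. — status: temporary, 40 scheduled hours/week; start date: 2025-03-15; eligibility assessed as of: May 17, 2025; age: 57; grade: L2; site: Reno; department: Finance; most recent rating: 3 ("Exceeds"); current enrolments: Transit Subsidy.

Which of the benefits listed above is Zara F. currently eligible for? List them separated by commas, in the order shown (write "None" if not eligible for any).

Transit Subsidy

Service from 2025-03-15 to May 17, 2025: 63 days.
Relocation Assistance — status temporary ✗ (requires seasonal) → not eligible.
Flexible Spending Account — status temporary ✓ (not excluded); service 63 days < 3 months (≈90 days) ✗ → not eligible.
Health Insurance — service 63 days < 12 months (≈360 days) ✗ → not eligible.
Home Office Allowance — status temporary ✗ (requires full-time or seasonal) → not eligible.
Medical Plan — service 63 days < 90 days ✗ → not eligible.
Long-Term Disability — status temporary ✗ (requires part-time) → not eligible.
Transit Subsidy — service 63 days ≥ 4 weeks (≈28 days) ✓; rating 3 ≥ 3 ✓; age 57 ≥ 18 ✓; 40 hrs/wk ≥ 24 ✓ → eligible.
Meal Allowance — service 63 days < 24 months (≈720 days) ✗ → not eligible.
Floating Holidays — status temporary ✗ (excluded) → not eligible.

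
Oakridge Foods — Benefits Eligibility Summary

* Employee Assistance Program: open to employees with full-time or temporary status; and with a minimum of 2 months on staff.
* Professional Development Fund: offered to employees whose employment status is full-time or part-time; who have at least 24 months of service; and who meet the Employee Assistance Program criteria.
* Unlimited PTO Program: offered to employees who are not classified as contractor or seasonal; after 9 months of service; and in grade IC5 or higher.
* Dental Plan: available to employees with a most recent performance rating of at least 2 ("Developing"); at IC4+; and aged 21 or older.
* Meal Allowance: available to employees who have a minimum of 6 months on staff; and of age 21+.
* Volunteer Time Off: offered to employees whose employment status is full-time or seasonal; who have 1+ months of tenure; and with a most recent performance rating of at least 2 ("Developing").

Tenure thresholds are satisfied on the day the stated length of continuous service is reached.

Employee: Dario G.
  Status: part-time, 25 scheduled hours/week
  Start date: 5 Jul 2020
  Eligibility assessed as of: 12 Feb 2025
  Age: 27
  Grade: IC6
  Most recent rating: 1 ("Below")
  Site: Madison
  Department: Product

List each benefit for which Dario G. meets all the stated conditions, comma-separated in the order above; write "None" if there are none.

Unlimited PTO Program, Meal Allowance

Service from 5 Jul 2020 to 12 Feb 2025: 1683 days.
Employee Assistance Program — status part-time ✗ (requires full-time or temporary) → not eligible.
Professional Development Fund — status part-time ✓; service 1683 days ≥ 24 months (≈720 days) ✓; not eligible for Employee Assistance Program ✗ → not eligible.
Unlimited PTO Program — status part-time ✓ (not excluded); service 1683 days ≥ 9 months (≈270 days) ✓; grade IC6 ≥ IC5 ✓ → eligible.
Dental Plan — rating 1 < 2 ✗ → not eligible.
Meal Allowance — service 1683 days ≥ 6 months (≈180 days) ✓; age 27 ≥ 21 ✓ → eligible.
Volunteer Time Off — status part-time ✗ (requires full-time or seasonal) → not eligible.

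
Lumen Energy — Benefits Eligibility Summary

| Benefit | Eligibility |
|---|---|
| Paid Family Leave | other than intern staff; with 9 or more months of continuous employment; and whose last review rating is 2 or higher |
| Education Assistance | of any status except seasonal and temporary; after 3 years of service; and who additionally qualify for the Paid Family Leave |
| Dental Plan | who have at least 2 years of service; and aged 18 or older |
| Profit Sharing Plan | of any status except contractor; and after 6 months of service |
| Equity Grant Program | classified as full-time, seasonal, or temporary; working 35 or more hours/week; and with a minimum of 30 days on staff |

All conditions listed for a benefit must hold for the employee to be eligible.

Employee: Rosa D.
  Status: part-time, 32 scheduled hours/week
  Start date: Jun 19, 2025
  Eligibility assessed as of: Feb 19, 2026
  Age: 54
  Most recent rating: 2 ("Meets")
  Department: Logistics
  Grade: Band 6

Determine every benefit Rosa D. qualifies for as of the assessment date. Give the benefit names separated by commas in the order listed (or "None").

Service from Jun 19, 2025 to Feb 19, 2026: 245 days.
Paid Family Leave — status part-time ✓ (not excluded); service 245 days < 9 months (≈270 days) ✗ → not eligible.
Education Assistance — status part-time ✓ (not excluded); service 245 days < 3 years (≈1095 days) ✗ → not eligible.
Dental Plan — service 245 days < 2 years (≈730 days) ✗ → not eligible.
Profit Sharing Plan — status part-time ✓ (not excluded); service 245 days ≥ 6 months (≈180 days) ✓ → eligible.
Equity Grant Program — status part-time ✗ (requires full-time, seasonal, or temporary) → not eligible.

Profit Sharing Plan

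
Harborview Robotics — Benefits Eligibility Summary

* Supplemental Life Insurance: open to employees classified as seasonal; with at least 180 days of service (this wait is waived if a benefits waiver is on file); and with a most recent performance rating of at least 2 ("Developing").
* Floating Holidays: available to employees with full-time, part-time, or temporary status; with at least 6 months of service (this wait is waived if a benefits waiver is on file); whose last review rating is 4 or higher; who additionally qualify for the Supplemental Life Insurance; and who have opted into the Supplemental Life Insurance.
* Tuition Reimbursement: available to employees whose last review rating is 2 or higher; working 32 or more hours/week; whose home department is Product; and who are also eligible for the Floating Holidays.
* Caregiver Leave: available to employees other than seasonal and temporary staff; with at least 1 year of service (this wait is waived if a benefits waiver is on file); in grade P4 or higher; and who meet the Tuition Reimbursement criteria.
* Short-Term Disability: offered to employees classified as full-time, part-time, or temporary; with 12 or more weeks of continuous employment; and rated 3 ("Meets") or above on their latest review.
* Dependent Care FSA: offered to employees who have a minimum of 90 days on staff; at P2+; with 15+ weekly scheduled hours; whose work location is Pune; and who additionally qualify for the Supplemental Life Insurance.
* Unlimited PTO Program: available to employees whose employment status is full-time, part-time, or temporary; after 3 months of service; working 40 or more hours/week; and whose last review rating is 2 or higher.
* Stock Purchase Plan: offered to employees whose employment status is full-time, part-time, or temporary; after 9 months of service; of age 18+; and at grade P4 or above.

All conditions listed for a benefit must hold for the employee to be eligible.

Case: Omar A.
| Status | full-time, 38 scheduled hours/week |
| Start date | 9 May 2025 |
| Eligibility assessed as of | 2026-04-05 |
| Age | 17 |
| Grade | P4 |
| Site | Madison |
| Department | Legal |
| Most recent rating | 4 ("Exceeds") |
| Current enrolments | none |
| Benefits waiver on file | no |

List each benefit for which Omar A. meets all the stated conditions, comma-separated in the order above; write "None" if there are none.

Service from 9 May 2025 to 2026-04-05: 331 days.
Supplemental Life Insurance — status full-time ✗ (requires seasonal) → not eligible.
Floating Holidays — status full-time ✓; no waiver, service 331 days ≥ 6 months (≈180 days) ✓; rating 4 ≥ 4 ✓; not eligible for Supplemental Life Insurance ✗ → not eligible.
Tuition Reimbursement — rating 4 ≥ 2 ✓; 38 hrs/wk ≥ 32 ✓; dept Legal ✗ → not eligible.
Caregiver Leave — status full-time ✓ (not excluded); no waiver, service 331 days < 1 year (≈365 days) ✗ → not eligible.
Short-Term Disability — status full-time ✓; service 331 days ≥ 12 weeks (≈84 days) ✓; rating 4 ≥ 3 ✓ → eligible.
Dependent Care FSA — service 331 days ≥ 90 days ✓; grade P4 ≥ P2 ✓; 38 hrs/wk ≥ 15 ✓; site Madison ✗ (not Pune) → not eligible.
Unlimited PTO Program — status full-time ✓; service 331 days ≥ 3 months (≈90 days) ✓; 38 hrs/wk < 40 ✗ → not eligible.
Stock Purchase Plan — status full-time ✓; service 331 days ≥ 9 months (≈270 days) ✓; age 17 < 18 ✗ → not eligible.

Short-Term Disability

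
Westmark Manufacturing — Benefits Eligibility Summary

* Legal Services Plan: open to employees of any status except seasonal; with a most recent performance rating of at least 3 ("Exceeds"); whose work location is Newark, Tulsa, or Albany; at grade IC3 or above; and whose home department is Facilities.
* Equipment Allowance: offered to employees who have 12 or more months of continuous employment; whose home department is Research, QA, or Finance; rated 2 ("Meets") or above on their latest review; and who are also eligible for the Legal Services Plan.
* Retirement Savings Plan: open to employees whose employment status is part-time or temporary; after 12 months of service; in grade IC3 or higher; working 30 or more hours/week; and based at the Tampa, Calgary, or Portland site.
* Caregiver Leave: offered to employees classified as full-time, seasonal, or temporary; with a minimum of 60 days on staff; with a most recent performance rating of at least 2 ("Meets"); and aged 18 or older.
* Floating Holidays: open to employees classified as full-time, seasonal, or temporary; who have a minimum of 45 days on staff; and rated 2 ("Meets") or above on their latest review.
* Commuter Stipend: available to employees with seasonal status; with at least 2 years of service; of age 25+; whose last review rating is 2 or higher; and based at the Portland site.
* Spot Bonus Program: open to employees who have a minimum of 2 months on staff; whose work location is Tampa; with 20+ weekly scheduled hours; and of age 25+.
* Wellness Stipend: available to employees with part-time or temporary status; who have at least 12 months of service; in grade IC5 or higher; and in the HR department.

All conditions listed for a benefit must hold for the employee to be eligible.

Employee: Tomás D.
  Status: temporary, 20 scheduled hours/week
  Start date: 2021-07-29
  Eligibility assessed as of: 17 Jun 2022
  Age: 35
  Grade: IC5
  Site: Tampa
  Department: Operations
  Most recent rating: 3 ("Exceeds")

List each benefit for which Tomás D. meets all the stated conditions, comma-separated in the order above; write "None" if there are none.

Service from 2021-07-29 to 17 Jun 2022: 323 days.
Legal Services Plan — status temporary ✓ (not excluded); rating 3 ≥ 3 ✓; site Tampa ✗ (not Newark, Tulsa, or Albany) → not eligible.
Equipment Allowance — service 323 days < 12 months (≈360 days) ✗ → not eligible.
Retirement Savings Plan — status temporary ✓; service 323 days < 12 months (≈360 days) ✗ → not eligible.
Caregiver Leave — status temporary ✓; service 323 days ≥ 60 days ✓; rating 3 ≥ 2 ✓; age 35 ≥ 18 ✓ → eligible.
Floating Holidays — status temporary ✓; service 323 days ≥ 45 days ✓; rating 3 ≥ 2 ✓ → eligible.
Commuter Stipend — status temporary ✗ (requires seasonal) → not eligible.
Spot Bonus Program — service 323 days ≥ 2 months (≈60 days) ✓; site Tampa ✓; 20 hrs/wk ≥ 20 ✓; age 35 ≥ 25 ✓ → eligible.
Wellness Stipend — status temporary ✓; service 323 days < 12 months (≈360 days) ✗ → not eligible.

Caregiver Leave, Floating Holidays, Spot Bonus Program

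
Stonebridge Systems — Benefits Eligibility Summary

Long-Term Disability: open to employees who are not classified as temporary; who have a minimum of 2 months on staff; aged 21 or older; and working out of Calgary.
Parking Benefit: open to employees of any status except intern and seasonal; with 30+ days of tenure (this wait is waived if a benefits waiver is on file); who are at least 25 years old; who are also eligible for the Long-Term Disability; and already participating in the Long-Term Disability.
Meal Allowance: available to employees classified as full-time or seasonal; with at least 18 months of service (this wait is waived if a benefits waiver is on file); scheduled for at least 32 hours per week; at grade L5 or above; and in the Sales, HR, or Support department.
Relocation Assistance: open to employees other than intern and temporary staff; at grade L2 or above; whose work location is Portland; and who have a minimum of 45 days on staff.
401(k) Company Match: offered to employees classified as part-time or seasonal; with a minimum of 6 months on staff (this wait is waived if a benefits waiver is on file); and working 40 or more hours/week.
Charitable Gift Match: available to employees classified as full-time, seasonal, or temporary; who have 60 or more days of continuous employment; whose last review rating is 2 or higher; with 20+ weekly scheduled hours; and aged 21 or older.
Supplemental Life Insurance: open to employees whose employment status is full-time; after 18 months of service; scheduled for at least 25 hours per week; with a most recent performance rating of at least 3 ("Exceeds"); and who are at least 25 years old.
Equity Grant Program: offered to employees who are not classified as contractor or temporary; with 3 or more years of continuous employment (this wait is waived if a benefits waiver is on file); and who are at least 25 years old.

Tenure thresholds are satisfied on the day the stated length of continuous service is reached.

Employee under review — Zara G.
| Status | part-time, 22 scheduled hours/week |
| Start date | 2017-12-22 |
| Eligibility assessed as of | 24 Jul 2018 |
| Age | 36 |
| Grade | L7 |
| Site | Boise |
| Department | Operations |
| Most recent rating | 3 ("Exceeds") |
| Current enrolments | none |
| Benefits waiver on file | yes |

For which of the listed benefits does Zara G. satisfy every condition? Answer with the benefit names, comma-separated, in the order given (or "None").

Service from 2017-12-22 to 24 Jul 2018: 214 days.
Long-Term Disability — status part-time ✓ (not excluded); service 214 days ≥ 2 months (≈60 days) ✓; age 36 ≥ 21 ✓; site Boise ✗ (not Calgary) → not eligible.
Parking Benefit — status part-time ✓ (not excluded); benefits waiver on file ✓; age 36 ≥ 25 ✓; not eligible for Long-Term Disability ✗ → not eligible.
Meal Allowance — status part-time ✗ (requires full-time or seasonal) → not eligible.
Relocation Assistance — status part-time ✓ (not excluded); grade L7 ≥ L2 ✓; site Boise ✗ (not Portland) → not eligible.
401(k) Company Match — status part-time ✓; benefits waiver on file ✓; 22 hrs/wk < 40 ✗ → not eligible.
Charitable Gift Match — status part-time ✗ (requires full-time, seasonal, or temporary) → not eligible.
Supplemental Life Insurance — status part-time ✗ (requires full-time) → not eligible.
Equity Grant Program — status part-time ✓ (not excluded); benefits waiver on file ✓; age 36 ≥ 25 ✓ → eligible.

Equity Grant Program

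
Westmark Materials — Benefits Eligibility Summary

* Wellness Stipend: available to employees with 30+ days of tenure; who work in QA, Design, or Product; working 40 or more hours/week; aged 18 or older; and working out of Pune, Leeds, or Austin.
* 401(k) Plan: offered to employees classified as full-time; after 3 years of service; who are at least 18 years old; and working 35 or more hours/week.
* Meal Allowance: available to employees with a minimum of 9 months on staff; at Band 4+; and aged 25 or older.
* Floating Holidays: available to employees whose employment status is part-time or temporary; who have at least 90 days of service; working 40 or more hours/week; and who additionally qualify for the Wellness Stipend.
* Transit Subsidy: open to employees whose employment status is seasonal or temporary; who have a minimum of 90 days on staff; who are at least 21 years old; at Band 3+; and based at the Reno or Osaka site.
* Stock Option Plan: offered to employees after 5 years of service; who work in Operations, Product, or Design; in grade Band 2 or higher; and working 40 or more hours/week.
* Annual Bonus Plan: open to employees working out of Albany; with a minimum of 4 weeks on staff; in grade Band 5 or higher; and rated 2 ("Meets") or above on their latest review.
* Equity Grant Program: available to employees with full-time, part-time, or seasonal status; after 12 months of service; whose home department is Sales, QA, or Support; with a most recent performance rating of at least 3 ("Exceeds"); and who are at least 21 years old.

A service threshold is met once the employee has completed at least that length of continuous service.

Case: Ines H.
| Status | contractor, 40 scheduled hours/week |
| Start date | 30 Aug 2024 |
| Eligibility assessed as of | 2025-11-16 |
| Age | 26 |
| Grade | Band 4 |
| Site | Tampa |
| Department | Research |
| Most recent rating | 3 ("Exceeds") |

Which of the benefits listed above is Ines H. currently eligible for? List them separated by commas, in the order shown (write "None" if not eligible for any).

Service from 30 Aug 2024 to 2025-11-16: 443 days.
Wellness Stipend — service 443 days ≥ 30 days ✓; dept Research ✗ → not eligible.
401(k) Plan — status contractor ✗ (requires full-time) → not eligible.
Meal Allowance — service 443 days ≥ 9 months (≈270 days) ✓; grade Band 4 ≥ Band 4 ✓; age 26 ≥ 25 ✓ → eligible.
Floating Holidays — status contractor ✗ (requires part-time or temporary) → not eligible.
Transit Subsidy — status contractor ✗ (requires seasonal or temporary) → not eligible.
Stock Option Plan — service 443 days < 5 years (≈1825 days) ✗ → not eligible.
Annual Bonus Plan — site Tampa ✗ (not Albany) → not eligible.
Equity Grant Program — status contractor ✗ (requires full-time, part-time, or seasonal) → not eligible.

Meal Allowance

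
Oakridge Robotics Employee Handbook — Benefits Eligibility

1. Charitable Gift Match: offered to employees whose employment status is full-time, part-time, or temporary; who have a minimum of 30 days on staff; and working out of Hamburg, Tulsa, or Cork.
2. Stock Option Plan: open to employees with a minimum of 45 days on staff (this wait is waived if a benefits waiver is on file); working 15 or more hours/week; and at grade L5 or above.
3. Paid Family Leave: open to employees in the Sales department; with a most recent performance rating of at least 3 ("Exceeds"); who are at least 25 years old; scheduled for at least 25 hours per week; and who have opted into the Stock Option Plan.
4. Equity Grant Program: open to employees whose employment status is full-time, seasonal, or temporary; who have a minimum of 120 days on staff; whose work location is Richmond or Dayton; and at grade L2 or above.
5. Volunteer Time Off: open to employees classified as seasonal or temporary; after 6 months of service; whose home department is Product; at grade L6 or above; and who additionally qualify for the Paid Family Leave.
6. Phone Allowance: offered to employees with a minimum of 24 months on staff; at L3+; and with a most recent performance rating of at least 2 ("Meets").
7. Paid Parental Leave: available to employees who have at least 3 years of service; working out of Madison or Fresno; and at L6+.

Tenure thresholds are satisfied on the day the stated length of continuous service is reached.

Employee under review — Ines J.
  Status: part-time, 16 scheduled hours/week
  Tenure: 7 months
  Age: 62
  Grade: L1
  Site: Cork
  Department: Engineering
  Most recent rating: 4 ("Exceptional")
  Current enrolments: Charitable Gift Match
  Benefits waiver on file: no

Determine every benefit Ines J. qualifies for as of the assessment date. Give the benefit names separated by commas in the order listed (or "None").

Charitable Gift Match — status part-time ✓; service 7 months ≥ 30 days ✓; site Cork ✓ → eligible.
Stock Option Plan — no waiver, service 7 months ≥ 45 days ✓; 16 hrs/wk ≥ 15 ✓; grade L1 < L5 ✗ → not eligible.
Paid Family Leave — dept Engineering ✗ → not eligible.
Equity Grant Program — status part-time ✗ (requires full-time, seasonal, or temporary) → not eligible.
Volunteer Time Off — status part-time ✗ (requires seasonal or temporary) → not eligible.
Phone Allowance — service 7 months < 24 months ✗ → not eligible.
Paid Parental Leave — service 7 months < 3 years (≈1095 days) ✗ → not eligible.

Charitable Gift Match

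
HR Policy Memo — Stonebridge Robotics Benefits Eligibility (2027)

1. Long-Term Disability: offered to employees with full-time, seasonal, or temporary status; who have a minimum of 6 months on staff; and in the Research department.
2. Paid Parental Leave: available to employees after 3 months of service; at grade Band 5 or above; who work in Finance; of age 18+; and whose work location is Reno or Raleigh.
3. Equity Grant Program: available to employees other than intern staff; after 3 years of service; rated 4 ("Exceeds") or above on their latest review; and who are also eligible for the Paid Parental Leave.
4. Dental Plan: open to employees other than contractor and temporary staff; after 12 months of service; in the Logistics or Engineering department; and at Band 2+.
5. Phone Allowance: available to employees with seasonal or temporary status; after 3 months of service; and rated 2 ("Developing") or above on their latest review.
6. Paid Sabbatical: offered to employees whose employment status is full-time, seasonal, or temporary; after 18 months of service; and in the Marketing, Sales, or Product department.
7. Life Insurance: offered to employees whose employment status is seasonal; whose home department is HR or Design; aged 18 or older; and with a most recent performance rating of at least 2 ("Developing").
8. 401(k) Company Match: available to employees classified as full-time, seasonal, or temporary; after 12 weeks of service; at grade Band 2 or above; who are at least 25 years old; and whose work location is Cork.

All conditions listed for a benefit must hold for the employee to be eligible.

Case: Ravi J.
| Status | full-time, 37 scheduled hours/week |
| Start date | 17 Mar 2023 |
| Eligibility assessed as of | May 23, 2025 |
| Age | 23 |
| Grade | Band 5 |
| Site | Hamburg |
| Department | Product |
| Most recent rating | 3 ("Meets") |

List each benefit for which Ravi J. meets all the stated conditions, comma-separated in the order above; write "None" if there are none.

Paid Sabbatical

Service from 17 Mar 2023 to May 23, 2025: 798 days.
Long-Term Disability — status full-time ✓; service 798 days ≥ 6 months (≈180 days) ✓; dept Product ✗ → not eligible.
Paid Parental Leave — service 798 days ≥ 3 months (≈90 days) ✓; grade Band 5 ≥ Band 5 ✓; dept Product ✗ → not eligible.
Equity Grant Program — status full-time ✓ (not excluded); service 798 days < 3 years (≈1095 days) ✗ → not eligible.
Dental Plan — status full-time ✓ (not excluded); service 798 days ≥ 12 months (≈360 days) ✓; dept Product ✗ → not eligible.
Phone Allowance — status full-time ✗ (requires seasonal or temporary) → not eligible.
Paid Sabbatical — status full-time ✓; service 798 days ≥ 18 months (≈540 days) ✓; dept Product ✓ → eligible.
Life Insurance — status full-time ✗ (requires seasonal) → not eligible.
401(k) Company Match — status full-time ✓; service 798 days ≥ 12 weeks (≈84 days) ✓; grade Band 5 ≥ Band 2 ✓; age 23 < 25 ✗ → not eligible.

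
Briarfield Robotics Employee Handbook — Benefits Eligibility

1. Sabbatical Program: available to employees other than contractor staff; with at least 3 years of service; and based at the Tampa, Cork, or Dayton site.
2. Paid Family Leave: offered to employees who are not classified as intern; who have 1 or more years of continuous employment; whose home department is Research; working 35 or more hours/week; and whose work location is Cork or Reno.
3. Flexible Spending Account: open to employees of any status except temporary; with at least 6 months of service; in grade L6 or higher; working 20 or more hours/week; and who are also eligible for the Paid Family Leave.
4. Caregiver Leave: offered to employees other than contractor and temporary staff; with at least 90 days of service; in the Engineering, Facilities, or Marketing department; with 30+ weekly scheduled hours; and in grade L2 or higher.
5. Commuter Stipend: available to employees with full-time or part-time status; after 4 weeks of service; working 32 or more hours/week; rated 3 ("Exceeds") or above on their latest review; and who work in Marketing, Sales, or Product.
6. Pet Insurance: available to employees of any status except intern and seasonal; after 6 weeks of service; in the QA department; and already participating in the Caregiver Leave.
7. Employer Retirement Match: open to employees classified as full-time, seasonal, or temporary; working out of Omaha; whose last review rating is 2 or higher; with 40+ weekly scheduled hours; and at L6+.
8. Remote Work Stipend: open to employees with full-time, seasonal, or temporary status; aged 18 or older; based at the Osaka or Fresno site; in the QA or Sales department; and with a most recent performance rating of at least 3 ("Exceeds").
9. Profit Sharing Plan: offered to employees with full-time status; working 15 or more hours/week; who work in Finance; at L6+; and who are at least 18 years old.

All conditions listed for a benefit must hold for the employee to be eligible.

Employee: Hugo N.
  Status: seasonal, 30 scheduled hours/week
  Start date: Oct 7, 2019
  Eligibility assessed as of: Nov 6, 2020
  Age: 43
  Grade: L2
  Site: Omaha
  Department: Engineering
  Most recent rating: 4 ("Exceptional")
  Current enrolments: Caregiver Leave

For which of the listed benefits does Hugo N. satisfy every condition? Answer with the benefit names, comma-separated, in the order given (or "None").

Service from Oct 7, 2019 to Nov 6, 2020: 396 days.
Sabbatical Program — status seasonal ✓ (not excluded); service 396 days < 3 years (≈1095 days) ✗ → not eligible.
Paid Family Leave — status seasonal ✓ (not excluded); service 396 days ≥ 1 year (≈365 days) ✓; dept Engineering ✗ → not eligible.
Flexible Spending Account — status seasonal ✓ (not excluded); service 396 days ≥ 6 months (≈180 days) ✓; grade L2 < L6 ✗ → not eligible.
Caregiver Leave — status seasonal ✓ (not excluded); service 396 days ≥ 90 days ✓; dept Engineering ✓; 30 hrs/wk ≥ 30 ✓; grade L2 ≥ L2 ✓ → eligible.
Commuter Stipend — status seasonal ✗ (requires full-time or part-time) → not eligible.
Pet Insurance — status seasonal ✗ (excluded) → not eligible.
Employer Retirement Match — status seasonal ✓; site Omaha ✓; rating 4 ≥ 2 ✓; 30 hrs/wk < 40 ✗ → not eligible.
Remote Work Stipend — status seasonal ✓; age 43 ≥ 18 ✓; site Omaha ✗ (not Osaka or Fresno) → not eligible.
Profit Sharing Plan — status seasonal ✗ (requires full-time) → not eligible.

Caregiver Leave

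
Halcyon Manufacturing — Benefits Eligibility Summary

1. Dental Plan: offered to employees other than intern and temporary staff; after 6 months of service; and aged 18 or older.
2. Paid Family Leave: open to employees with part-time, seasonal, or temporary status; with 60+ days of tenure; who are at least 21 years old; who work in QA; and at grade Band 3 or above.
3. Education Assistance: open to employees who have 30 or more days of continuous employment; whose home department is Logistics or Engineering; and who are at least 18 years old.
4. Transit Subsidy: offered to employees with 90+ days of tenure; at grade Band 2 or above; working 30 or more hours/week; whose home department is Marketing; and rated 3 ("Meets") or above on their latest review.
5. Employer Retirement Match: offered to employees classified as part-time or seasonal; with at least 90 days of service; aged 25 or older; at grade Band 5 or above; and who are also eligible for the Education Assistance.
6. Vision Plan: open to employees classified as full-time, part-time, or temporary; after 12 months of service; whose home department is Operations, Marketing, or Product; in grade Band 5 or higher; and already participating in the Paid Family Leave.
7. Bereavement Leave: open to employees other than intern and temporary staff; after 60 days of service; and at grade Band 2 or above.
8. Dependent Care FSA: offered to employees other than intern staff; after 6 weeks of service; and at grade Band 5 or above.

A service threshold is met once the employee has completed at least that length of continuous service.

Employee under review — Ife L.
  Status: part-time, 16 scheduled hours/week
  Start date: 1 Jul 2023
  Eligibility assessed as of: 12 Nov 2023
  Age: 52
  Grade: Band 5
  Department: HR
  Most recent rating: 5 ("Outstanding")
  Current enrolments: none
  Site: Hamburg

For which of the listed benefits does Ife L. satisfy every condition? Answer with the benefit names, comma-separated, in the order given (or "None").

Service from 1 Jul 2023 to 12 Nov 2023: 134 days.
Dental Plan — status part-time ✓ (not excluded); service 134 days < 6 months (≈180 days) ✗ → not eligible.
Paid Family Leave — status part-time ✓; service 134 days ≥ 60 days ✓; age 52 ≥ 21 ✓; dept HR ✗ → not eligible.
Education Assistance — service 134 days ≥ 30 days ✓; dept HR ✗ → not eligible.
Transit Subsidy — service 134 days ≥ 90 days ✓; grade Band 5 ≥ Band 2 ✓; 16 hrs/wk < 30 ✗ → not eligible.
Employer Retirement Match — status part-time ✓; service 134 days ≥ 90 days ✓; age 52 ≥ 25 ✓; grade Band 5 ≥ Band 5 ✓; not eligible for Education Assistance ✗ → not eligible.
Vision Plan — status part-time ✓; service 134 days < 12 months (≈360 days) ✗ → not eligible.
Bereavement Leave — status part-time ✓ (not excluded); service 134 days ≥ 60 days ✓; grade Band 5 ≥ Band 2 ✓ → eligible.
Dependent Care FSA — status part-time ✓ (not excluded); service 134 days ≥ 6 weeks (≈42 days) ✓; grade Band 5 ≥ Band 5 ✓ → eligible.

Bereavement Leave, Dependent Care FSA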